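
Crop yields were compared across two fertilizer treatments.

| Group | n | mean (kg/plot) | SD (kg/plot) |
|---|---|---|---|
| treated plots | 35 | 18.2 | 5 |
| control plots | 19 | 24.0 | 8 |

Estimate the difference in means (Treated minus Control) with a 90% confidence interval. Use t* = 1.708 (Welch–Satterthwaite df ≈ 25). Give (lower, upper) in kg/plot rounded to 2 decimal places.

(-9.25, -2.35)

Per-group SEs: s₁/√n₁ = 5/√35 = 0.8452, s₂/√n₂ = 8/√19 = 1.8353.
Unpooled SE of the difference: √(0.71436304 + 3.36832609) = 2.0206.
Margin of error = t* · SE = 1.708 × 2.0206 = 3.4512.
x̄₁ − x̄₂ = 18.2 − 24.0 = -5.8000.
CI: -5.8000 ± 3.4512 = (-9.25, -2.35).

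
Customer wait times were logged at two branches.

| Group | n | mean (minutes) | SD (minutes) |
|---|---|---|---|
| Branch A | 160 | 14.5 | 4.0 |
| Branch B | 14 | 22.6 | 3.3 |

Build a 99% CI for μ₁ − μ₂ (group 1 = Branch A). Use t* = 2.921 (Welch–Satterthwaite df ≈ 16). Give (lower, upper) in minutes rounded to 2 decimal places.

(-10.84, -5.36)

Per-group SEs: s₁/√n₁ = 4.0/√160 = 0.3162, s₂/√n₂ = 3.3/√14 = 0.8820.
Unpooled SE of the difference: √(0.09998244 + 0.777924) = 0.9370.
Margin of error = t* · SE = 2.921 × 0.9370 = 2.7370.
x̄₁ − x̄₂ = 14.5 − 22.6 = -8.1000.
CI: -8.1000 ± 2.7370 = (-10.84, -5.36).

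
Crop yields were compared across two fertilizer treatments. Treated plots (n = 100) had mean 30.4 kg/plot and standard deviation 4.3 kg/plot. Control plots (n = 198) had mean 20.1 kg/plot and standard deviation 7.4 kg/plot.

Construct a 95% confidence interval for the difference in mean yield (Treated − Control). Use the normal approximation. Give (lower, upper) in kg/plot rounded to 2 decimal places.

(8.97, 11.63)

Standard errors of each mean: 4.3/√100 = 0.4300 and 7.4/√198 = 0.5259.
SE(x̄₁ − x̄₂) = √(0.4300² + 0.5259²) = 0.6793 for independent samples with unequal variances.
With z* = 1.960, the margin is 1.960 × 0.6793 = 1.3314.
x̄₁ − x̄₂ = 30.4 − 20.1 = 10.3000; the interval is 10.3000 ± 1.3314 = (8.97, 11.63).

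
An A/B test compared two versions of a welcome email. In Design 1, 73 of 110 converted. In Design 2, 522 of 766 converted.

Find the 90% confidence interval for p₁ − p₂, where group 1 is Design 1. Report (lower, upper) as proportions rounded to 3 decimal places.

(-0.097, 0.061)

First, p̂₁ = 73/110 = 0.6636; p̂₂ = 522/766 = 0.6815.
The two standard errors are √(0.6636×0.3364/110) = 0.04505 and √(0.6815×0.3185/766) = 0.01683.
Because the samples are independent, SE_diff = √(0.04505² + 0.01683²) = 0.04809.
Using z* = 1.645 for 90%, ME = 1.645 × 0.04809 = 0.07911.
p̂₁ − p̂₂ = -0.0179; interval -0.0179 ± 0.07911 gives (-0.097, 0.061).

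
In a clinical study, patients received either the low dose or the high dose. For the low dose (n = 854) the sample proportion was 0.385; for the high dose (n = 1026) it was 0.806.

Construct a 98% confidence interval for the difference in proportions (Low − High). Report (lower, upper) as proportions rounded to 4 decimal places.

(-0.4692, -0.3728)

The two standard errors are √(0.3850×0.6150/854) = 0.01665 and √(0.8060×0.1940/1026) = 0.01235.
Because the samples are independent, SE_diff = √(0.01665² + 0.01235²) = 0.02073.
Using z* = 2.326 for 98%, ME = 2.326 × 0.02073 = 0.04822.
p̂₁ − p̂₂ = -0.4210; interval -0.4210 ± 0.04822 gives (-0.4692, -0.3728).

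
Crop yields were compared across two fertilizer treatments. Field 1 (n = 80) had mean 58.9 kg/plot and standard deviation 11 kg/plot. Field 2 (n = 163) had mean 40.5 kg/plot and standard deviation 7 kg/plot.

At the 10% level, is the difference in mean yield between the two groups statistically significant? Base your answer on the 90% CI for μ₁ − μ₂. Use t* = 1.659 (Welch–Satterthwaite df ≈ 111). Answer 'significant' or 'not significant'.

SE₁ = s₁/√n₁ = 11/√80 = 1.2298; SE₂ = 7/√163 = 0.5483.
Independent samples, unequal variances: SE_diff = √(SE₁² + SE₂²) = √(1.51240804 + 0.30063289) = 1.3465.
t* = 1.659, so margin of error = 1.659 × 1.3465 = 2.2338.
Difference in means = 58.9 − 40.5 = 18.4000.
18.4000 ± 2.2338 → (16.1662, 20.6338).
The interval (16.1662, 20.6338) does not contain 0, so the difference is significant.

significant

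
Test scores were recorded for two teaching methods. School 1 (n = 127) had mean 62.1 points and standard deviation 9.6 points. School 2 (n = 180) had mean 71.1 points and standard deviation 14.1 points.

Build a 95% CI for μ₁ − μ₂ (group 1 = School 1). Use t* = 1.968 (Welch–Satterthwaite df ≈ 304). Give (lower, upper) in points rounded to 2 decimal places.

(-11.66, -6.34)

Per-group SEs: s₁/√n₁ = 9.6/√127 = 0.8519, s₂/√n₂ = 14.1/√180 = 1.0510.
Unpooled SE of the difference: √(0.72573361 + 1.104601) = 1.3529.
Margin of error = t* · SE = 1.968 × 1.3529 = 2.6625.
x̄₁ − x̄₂ = 62.1 − 71.1 = -9.0000.
CI: -9.0000 ± 2.6625 = (-11.66, -6.34).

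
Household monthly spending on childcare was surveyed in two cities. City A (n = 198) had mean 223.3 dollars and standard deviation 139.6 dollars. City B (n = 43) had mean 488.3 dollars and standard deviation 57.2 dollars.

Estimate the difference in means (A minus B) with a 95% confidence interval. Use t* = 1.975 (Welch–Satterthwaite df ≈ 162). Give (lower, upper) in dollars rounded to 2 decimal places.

(-291.09, -238.91)

Standard errors of each mean: 139.6/√198 = 9.9209 and 57.2/√43 = 8.7229.
SE(x̄₁ − x̄₂) = √(9.9209² + 8.7229²) = 13.2103 for independent samples with unequal variances.
With t* = 1.975, the margin is 1.975 × 13.2103 = 26.0903.
x̄₁ − x̄₂ = 223.3 − 488.3 = -265.0000; the interval is -265.0000 ± 26.0903 = (-291.09, -238.91).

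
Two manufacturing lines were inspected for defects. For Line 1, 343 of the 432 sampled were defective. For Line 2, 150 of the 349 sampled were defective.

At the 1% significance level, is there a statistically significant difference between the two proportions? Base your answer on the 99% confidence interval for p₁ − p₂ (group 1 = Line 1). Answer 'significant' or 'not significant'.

First, p̂₁ = 343/432 = 0.7940; p̂₂ = 150/349 = 0.4298.
The two standard errors are √(0.7940×0.2060/432) = 0.01946 and √(0.4298×0.5702/349) = 0.02650.
Because the samples are independent, SE_diff = √(0.01946² + 0.02650²) = 0.03288.
Using z* = 2.576 for 99%, ME = 2.576 × 0.03288 = 0.08470.
p̂₁ − p̂₂ = 0.3642; interval 0.3642 ± 0.08470 gives (0.27950, 0.44890).
The interval (0.27950, 0.44890) does not contain 0, so the difference is significant.

significant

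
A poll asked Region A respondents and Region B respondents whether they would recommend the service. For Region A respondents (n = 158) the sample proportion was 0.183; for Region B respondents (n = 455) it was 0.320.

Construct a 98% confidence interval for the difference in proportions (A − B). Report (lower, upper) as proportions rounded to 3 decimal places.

SE₁ = √(p̂₁(1−p̂₁)/n₁) = √(0.1830·0.8170/158) = 0.03076; SE₂ = √(0.3200·0.6800/455) = 0.02187.
Independent samples: SE of the difference = √(SE₁² + SE₂²) = √(0.0009461776 + 0.0004782969) = 0.03774.
z* for 98% confidence is 2.326, so the margin of error is 2.326 × 0.03774 = 0.08778.
Point estimate p̂₁ − p̂₂ = 0.1830 − 0.3200 = -0.1370.
-0.1370 ± 0.08778 → (-0.225, -0.049).

(-0.225, -0.049)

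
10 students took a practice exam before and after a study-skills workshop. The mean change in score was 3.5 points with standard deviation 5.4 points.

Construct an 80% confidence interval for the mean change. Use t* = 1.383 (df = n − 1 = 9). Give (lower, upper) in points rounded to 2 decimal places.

Paired design: SE = s_d/√n = 5.4/√10 = 1.7076.
t* = 1.383; margin of error = 1.383 × 1.7076 = 2.3616.
3.5 ± 2.3616 → (1.14, 5.86).

(1.14, 5.86)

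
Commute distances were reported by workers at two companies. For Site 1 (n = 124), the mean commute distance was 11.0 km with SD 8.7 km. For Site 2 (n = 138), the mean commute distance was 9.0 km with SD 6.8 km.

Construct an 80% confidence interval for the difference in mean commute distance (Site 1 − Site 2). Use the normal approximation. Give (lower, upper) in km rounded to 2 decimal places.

(0.75, 3.25)

Standard errors of each mean: 8.7/√124 = 0.7813 and 6.8/√138 = 0.5789.
SE(x̄₁ − x̄₂) = √(0.7813² + 0.5789²) = 0.9724 for independent samples with unequal variances.
With z* = 1.282, the margin is 1.282 × 0.9724 = 1.2466.
x̄₁ − x̄₂ = 11.0 − 9.0 = 2.0000; the interval is 2.0000 ± 1.2466 = (0.75, 3.25).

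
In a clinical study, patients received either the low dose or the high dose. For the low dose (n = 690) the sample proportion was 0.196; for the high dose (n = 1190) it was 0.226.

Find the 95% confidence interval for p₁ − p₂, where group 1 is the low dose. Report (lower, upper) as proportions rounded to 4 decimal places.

(-0.0680, 0.0080)

SE₁ = √(p̂₁(1−p̂₁)/n₁) = √(0.1960·0.8040/690) = 0.01511; SE₂ = √(0.2260·0.7740/1190) = 0.01212.
Independent samples: SE of the difference = √(SE₁² + SE₂²) = √(0.0002283121 + 0.0001468944) = 0.01937.
z* for 95% confidence is 1.960, so the margin of error is 1.960 × 0.01937 = 0.03797.
Point estimate p̂₁ − p̂₂ = 0.1960 − 0.2260 = -0.0300.
-0.0300 ± 0.03797 → (-0.0680, 0.0080).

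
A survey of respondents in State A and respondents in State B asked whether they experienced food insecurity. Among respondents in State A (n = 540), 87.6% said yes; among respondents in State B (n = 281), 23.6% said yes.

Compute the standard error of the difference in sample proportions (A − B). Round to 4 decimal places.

0.0290

Each SE is √(p̂(1−p̂)/n): √(0.8760·0.1240/540) = 0.01418 and √(0.2360·0.7640/281) = 0.02533.
SE(p̂₁ − p̂₂) = √(SE₁² + SE₂²) = √(0.0002010724 + 0.0006416089) = 0.02903, since the two samples are independent.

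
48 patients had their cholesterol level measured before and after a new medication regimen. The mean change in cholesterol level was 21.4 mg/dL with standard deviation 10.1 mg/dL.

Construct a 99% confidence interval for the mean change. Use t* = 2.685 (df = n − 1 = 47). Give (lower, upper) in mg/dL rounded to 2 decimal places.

(17.49, 25.31)

Paired design: SE = s_d/√n = 10.1/√48 = 1.4578.
t* = 2.685; margin of error = 2.685 × 1.4578 = 3.9142.
21.4 ± 3.9142 → (17.49, 25.31).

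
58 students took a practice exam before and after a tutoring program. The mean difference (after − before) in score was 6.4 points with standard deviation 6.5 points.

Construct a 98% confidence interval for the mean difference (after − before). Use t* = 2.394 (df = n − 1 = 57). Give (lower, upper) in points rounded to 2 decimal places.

This is a matched-pairs design, so SE = s_d/√n = 6.5/√58 = 0.8535.
Margin = 2.394 × 0.8535 = 2.0433; the interval is 6.4 ± 2.0433 = (4.36, 8.44).

(4.36, 8.44)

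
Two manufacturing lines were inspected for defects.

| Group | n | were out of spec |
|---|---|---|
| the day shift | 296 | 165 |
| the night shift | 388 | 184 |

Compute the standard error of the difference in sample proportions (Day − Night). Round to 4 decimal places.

First, p̂₁ = 165/296 = 0.5574; p̂₂ = 184/388 = 0.4742.
The two standard errors are √(0.5574×0.4426/296) = 0.02887 and √(0.4742×0.5258/388) = 0.02535.
Because the samples are independent, SE_diff = √(0.02887² + 0.02535²) = 0.03842.

0.0384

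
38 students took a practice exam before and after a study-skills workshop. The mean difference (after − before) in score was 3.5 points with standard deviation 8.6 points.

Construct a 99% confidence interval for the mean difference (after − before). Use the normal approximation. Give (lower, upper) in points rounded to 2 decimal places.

(-0.09, 7.09)

This is a matched-pairs design, so SE = s_d/√n = 8.6/√38 = 1.3951.
Margin = 2.576 × 1.3951 = 3.5938; the interval is 3.5 ± 3.5938 = (-0.09, 7.09).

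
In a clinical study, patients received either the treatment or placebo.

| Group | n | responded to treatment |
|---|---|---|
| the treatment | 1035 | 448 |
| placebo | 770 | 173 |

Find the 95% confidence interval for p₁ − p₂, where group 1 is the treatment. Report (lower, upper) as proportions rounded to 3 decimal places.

(0.166, 0.250)

Sample proportions: 448/1035 = 0.4329, 173/770 = 0.2247.
Each SE is √(p̂(1−p̂)/n): √(0.4329·0.5671/1035) = 0.01540 and √(0.2247·0.7753/770) = 0.01504.
SE(p̂₁ − p̂₂) = √(SE₁² + SE₂²) = √(0.00023716 + 0.0002262016) = 0.02153, since the two samples are independent.
At 95% confidence z* = 1.960; margin = 1.960 × 0.02153 = 0.04220.
The difference is 0.4329 − 0.2247 = 0.2082, so the interval is 0.2082 ± 0.04220 = (0.166, 0.250).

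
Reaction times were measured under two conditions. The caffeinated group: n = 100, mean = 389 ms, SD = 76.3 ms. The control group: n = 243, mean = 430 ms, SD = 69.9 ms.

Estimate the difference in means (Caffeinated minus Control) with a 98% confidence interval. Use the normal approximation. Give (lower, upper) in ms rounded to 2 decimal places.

(-61.59, -20.41)

Per-group SEs: s₁/√n₁ = 76.3/√100 = 7.6300, s₂/√n₂ = 69.9/√243 = 4.4841.
Unpooled SE of the difference: √(58.2169 + 20.10715281) = 8.8501.
Margin of error = z* · SE = 2.326 × 8.8501 = 20.5853.
x̄₁ − x̄₂ = 389 − 430 = -41.0000.
CI: -41.0000 ± 20.5853 = (-61.59, -20.41).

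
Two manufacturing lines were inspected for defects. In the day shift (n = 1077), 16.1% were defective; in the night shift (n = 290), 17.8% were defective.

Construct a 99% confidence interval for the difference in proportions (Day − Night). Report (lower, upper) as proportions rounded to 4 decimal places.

The two standard errors are √(0.1610×0.8390/1077) = 0.01120 and √(0.1780×0.8220/290) = 0.02246.
Because the samples are independent, SE_diff = √(0.01120² + 0.02246²) = 0.02510.
Using z* = 2.576 for 99%, ME = 2.576 × 0.02510 = 0.06466.
p̂₁ − p̂₂ = -0.0170; interval -0.0170 ± 0.06466 gives (-0.0817, 0.0477).

(-0.0817, 0.0477)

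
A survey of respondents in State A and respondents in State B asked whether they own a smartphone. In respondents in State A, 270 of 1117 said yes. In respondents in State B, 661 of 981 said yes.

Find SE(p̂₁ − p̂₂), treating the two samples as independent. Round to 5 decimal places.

0.01970

Sample proportions: 270/1117 = 0.2417, 661/981 = 0.6738.
Each SE is √(p̂(1−p̂)/n): √(0.2417·0.7583/1117) = 0.01281 and √(0.6738·0.3262/981) = 0.01497.
SE(p̂₁ − p̂₂) = √(SE₁² + SE₂²) = √(0.0001640961 + 0.0002241009) = 0.01970, since the two samples are independent.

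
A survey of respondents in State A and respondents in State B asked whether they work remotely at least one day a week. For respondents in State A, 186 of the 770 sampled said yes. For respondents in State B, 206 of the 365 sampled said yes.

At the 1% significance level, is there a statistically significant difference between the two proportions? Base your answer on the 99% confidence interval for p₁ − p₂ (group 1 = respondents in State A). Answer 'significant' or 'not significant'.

p̂₁ = 186/770 = 0.2416 and p̂₂ = 206/365 = 0.5644.
SE₁ = √(p̂₁(1−p̂₁)/n₁) = √(0.2416·0.7584/770) = 0.01543; SE₂ = √(0.5644·0.4356/365) = 0.02595.
Independent samples: SE of the difference = √(SE₁² + SE₂²) = √(0.0002380849 + 0.0006734025) = 0.03019.
z* for 99% confidence is 2.576, so the margin of error is 2.576 × 0.03019 = 0.07777.
Point estimate p̂₁ − p̂₂ = 0.2416 − 0.5644 = -0.3228.
-0.3228 ± 0.07777 → (-0.40057, -0.24503).
The interval (-0.40057, -0.24503) does not contain 0, so the difference is significant.

significant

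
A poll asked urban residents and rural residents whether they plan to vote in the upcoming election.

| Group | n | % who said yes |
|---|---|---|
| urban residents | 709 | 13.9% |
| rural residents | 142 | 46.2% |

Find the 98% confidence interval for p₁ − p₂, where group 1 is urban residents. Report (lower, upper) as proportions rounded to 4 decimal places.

SE₁ = √(p̂₁(1−p̂₁)/n₁) = √(0.1390·0.8610/709) = 0.01299; SE₂ = √(0.4620·0.5380/142) = 0.04184.
Independent samples: SE of the difference = √(SE₁² + SE₂²) = √(0.0001687401 + 0.0017505856) = 0.04381.
z* for 98% confidence is 2.326, so the margin of error is 2.326 × 0.04381 = 0.10190.
Point estimate p̂₁ − p̂₂ = 0.1390 − 0.4620 = -0.3230.
-0.3230 ± 0.10190 → (-0.4249, -0.2211).

(-0.4249, -0.2211)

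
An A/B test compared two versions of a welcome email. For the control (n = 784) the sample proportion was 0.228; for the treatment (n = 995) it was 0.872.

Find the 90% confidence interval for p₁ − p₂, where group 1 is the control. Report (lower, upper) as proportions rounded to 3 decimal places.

(-0.674, -0.614)

The two standard errors are √(0.2280×0.7720/784) = 0.01498 and √(0.8720×0.1280/995) = 0.01059.
Because the samples are independent, SE_diff = √(0.01498² + 0.01059²) = 0.01835.
Using z* = 1.645 for 90%, ME = 1.645 × 0.01835 = 0.03019.
p̂₁ − p̂₂ = -0.6440; interval -0.6440 ± 0.03019 gives (-0.674, -0.614).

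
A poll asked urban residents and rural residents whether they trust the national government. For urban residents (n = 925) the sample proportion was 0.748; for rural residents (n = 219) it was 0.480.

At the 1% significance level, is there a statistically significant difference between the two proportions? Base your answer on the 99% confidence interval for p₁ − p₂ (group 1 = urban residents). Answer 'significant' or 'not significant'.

significant

Each SE is √(p̂(1−p̂)/n): √(0.7480·0.2520/925) = 0.01428 and √(0.4800·0.5200/219) = 0.03376.
SE(p̂₁ − p̂₂) = √(SE₁² + SE₂²) = √(0.0002039184 + 0.0011397376) = 0.03666, since the two samples are independent.
At 99% confidence z* = 2.576; margin = 2.576 × 0.03666 = 0.09444.
The difference is 0.7480 − 0.4800 = 0.2680, so the interval is 0.2680 ± 0.09444 = (0.17356, 0.36244).
The interval (0.17356, 0.36244) does not contain 0, so the difference is significant.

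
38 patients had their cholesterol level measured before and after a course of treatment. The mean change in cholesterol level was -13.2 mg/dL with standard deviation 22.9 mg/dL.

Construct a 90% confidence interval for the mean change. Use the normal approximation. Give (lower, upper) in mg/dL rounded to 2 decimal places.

This is a matched-pairs design, so SE = s_d/√n = 22.9/√38 = 3.7149.
Margin = 1.645 × 3.7149 = 6.1110; the interval is -13.2 ± 6.1110 = (-19.31, -7.09).

(-19.31, -7.09)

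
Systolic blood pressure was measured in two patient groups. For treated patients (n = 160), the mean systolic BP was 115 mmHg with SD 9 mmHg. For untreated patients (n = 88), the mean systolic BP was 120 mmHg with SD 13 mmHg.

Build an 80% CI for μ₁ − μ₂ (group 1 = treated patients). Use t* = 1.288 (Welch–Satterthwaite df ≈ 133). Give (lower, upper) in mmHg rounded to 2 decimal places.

SE₁ = s₁/√n₁ = 9/√160 = 0.7115; SE₂ = 13/√88 = 1.3858.
Independent samples, unequal variances: SE_diff = √(SE₁² + SE₂²) = √(0.50623225 + 1.92044164) = 1.5578.
t* = 1.288, so margin of error = 1.288 × 1.5578 = 2.0064.
Difference in means = 115 − 120 = -5.0000.
-5.0000 ± 2.0064 → (-7.01, -2.99).

(-7.01, -2.99)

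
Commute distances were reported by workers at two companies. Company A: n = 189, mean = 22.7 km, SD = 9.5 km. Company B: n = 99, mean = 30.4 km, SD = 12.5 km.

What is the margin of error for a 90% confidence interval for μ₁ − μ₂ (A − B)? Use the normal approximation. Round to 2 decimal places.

Standard errors of each mean: 9.5/√189 = 0.6910 and 12.5/√99 = 1.2563.
SE(x̄₁ − x̄₂) = √(0.6910² + 1.2563²) = 1.4338 for independent samples with unequal variances.
With z* = 1.645, the margin is 1.645 × 1.4338 = 2.3586.

2.36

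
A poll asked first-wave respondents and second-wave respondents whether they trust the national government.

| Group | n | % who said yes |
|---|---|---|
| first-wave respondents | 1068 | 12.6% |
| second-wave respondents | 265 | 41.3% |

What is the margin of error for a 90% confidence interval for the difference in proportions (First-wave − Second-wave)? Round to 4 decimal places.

Each SE is √(p̂(1−p̂)/n): √(0.1260·0.8740/1068) = 0.01015 and √(0.4130·0.5870/265) = 0.03025.
SE(p̂₁ − p̂₂) = √(SE₁² + SE₂²) = √(0.0001030225 + 0.0009150625) = 0.03191, since the two samples are independent.
At 90% confidence z* = 1.645; margin = 1.645 × 0.03191 = 0.05249.

0.0525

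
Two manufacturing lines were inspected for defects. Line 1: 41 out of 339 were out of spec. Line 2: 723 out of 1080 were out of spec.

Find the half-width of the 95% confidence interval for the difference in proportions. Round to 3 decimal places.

0.045

First, p̂₁ = 41/339 = 0.1209; p̂₂ = 723/1080 = 0.6694.
The two standard errors are √(0.1209×0.8791/339) = 0.01771 and √(0.6694×0.3306/1080) = 0.01431.
Because the samples are independent, SE_diff = √(0.01771² + 0.01431²) = 0.02277.
Using z* = 1.960 for 95%, ME = 1.960 × 0.02277 = 0.04463.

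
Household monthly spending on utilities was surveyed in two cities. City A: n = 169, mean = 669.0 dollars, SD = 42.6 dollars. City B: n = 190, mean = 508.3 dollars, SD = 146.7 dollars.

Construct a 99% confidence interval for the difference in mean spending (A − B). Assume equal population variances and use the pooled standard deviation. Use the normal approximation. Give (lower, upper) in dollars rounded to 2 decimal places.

(130.56, 190.84)

Pooled variance s_p² = [168·42.6² + 189·146.7²] / (169+190−2) = 12247.4171, so s_p = 110.6680.
SE_diff = s_p·√(1/n₁ + 1/n₂) = 110.6680·√(1/169 + 1/190) = 11.7017.
z* = 2.576; margin = 2.576 × 11.7017 = 30.1436.
Difference = 669.0 − 508.3 = 160.7000.
160.7000 ± 30.1436 → (130.56, 190.84).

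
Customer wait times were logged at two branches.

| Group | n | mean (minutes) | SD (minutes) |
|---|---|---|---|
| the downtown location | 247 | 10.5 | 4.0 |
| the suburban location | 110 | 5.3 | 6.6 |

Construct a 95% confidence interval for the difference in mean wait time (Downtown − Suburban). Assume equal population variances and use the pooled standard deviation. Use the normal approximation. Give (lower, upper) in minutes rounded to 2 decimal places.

(4.09, 6.31)

s_p = √[((n₁−1)s₁² + (n₂−1)s₂²)/(n₁+n₂−2)] = √[(246·4.0² + 109·6.6²)/355] = 4.9459.
SE = 4.9459·√(1/247 + 1/110) = 0.5669.
With z* = 1.960, margin = 1.960 × 0.5669 = 1.1111.
x̄₁ − x̄₂ = 10.5 − 5.3 = 5.2000; interval 5.2000 ± 1.1111 = (4.09, 6.31).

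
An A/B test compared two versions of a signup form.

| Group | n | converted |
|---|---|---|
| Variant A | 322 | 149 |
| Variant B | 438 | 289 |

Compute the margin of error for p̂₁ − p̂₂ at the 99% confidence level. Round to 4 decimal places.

p̂₁ = 149/322 = 0.4627 and p̂₂ = 289/438 = 0.6598.
SE₁ = √(p̂₁(1−p̂₁)/n₁) = √(0.4627·0.5373/322) = 0.02779; SE₂ = √(0.6598·0.3402/438) = 0.02264.
Independent samples: SE of the difference = √(SE₁² + SE₂²) = √(0.0007722841 + 0.0005125696) = 0.03584.
z* for 99% confidence is 2.576, so the margin of error is 2.576 × 0.03584 = 0.09232.

0.0923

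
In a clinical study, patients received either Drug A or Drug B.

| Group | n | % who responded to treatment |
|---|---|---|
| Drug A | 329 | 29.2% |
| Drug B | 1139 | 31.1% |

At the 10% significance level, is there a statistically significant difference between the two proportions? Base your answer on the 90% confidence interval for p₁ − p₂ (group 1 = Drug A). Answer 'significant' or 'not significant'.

SE₁ = √(p̂₁(1−p̂₁)/n₁) = √(0.2920·0.7080/329) = 0.02507; SE₂ = √(0.3110·0.6890/1139) = 0.01372.
Independent samples: SE of the difference = √(SE₁² + SE₂²) = √(0.0006285049 + 0.0001882384) = 0.02858.
z* for 90% confidence is 1.645, so the margin of error is 1.645 × 0.02858 = 0.04701.
Point estimate p̂₁ − p̂₂ = 0.2920 − 0.3110 = -0.0190.
-0.0190 ± 0.04701 → (-0.06601, 0.02801).
The interval (-0.06601, 0.02801) contains 0, so the difference is not significant.

not significant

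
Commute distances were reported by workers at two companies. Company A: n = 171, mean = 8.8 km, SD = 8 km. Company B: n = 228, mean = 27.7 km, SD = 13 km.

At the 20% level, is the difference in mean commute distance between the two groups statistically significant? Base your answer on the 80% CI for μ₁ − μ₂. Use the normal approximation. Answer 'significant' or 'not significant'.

SE₁ = s₁/√n₁ = 8/√171 = 0.6118; SE₂ = 13/√228 = 0.8609.
Independent samples, unequal variances: SE_diff = √(SE₁² + SE₂²) = √(0.37429924 + 0.74114881) = 1.0561.
z* = 1.282, so margin of error = 1.282 × 1.0561 = 1.3539.
Difference in means = 8.8 − 27.7 = -18.9000.
-18.9000 ± 1.3539 → (-20.2539, -17.5461).
The interval (-20.2539, -17.5461) does not contain 0, so the difference is significant.

significant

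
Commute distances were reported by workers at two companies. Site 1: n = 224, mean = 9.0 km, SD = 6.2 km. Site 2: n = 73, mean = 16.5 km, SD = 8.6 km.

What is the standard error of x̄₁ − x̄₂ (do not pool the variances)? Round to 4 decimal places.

SE₁ = s₁/√n₁ = 6.2/√224 = 0.4143; SE₂ = 8.6/√73 = 1.0066.
Independent samples, unequal variances: SE_diff = √(SE₁² + SE₂²) = √(0.17164449 + 1.01324356) = 1.0885.

1.0885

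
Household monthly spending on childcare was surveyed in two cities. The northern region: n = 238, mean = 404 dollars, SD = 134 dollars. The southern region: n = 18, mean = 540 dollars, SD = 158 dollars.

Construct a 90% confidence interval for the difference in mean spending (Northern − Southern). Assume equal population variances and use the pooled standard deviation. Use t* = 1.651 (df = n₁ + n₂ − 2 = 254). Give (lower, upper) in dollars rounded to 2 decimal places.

s_p = √[((n₁−1)s₁² + (n₂−1)s₂²)/(n₁+n₂−2)] = √[(237·134² + 17·158²)/254] = 135.7389.
SE = 135.7389·√(1/238 + 1/18) = 33.1818.
With t* = 1.651, margin = 1.651 × 33.1818 = 54.7832.
x̄₁ − x̄₂ = 404 − 540 = -136.0000; interval -136.0000 ± 54.7832 = (-190.78, -81.22).

(-190.78, -81.22)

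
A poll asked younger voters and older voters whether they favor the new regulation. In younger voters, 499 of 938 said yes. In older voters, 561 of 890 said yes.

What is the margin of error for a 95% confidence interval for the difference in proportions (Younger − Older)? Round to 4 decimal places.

0.0450

First, p̂₁ = 499/938 = 0.5320; p̂₂ = 561/890 = 0.6303.
The two standard errors are √(0.5320×0.4680/938) = 0.01629 and √(0.6303×0.3697/890) = 0.01618.
Because the samples are independent, SE_diff = √(0.01629² + 0.01618²) = 0.02296.
Using z* = 1.960 for 95%, ME = 1.960 × 0.02296 = 0.04500.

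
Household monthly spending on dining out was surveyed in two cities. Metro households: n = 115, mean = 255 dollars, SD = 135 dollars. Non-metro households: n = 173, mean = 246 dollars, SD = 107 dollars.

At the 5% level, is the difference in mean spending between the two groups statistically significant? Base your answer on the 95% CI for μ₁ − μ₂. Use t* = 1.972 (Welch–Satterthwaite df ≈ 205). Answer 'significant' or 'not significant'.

Standard errors of each mean: 135/√115 = 12.5888 and 107/√173 = 8.1351.
SE(x̄₁ − x̄₂) = √(12.5888² + 8.1351²) = 14.9886 for independent samples with unequal variances.
With t* = 1.972, the margin is 1.972 × 14.9886 = 29.5575.
x̄₁ − x̄₂ = 255 − 246 = 9.0000; the interval is 9.0000 ± 29.5575 = (-20.5575, 38.5575).
The interval (-20.5575, 38.5575) contains 0, so the difference is not significant.

not significant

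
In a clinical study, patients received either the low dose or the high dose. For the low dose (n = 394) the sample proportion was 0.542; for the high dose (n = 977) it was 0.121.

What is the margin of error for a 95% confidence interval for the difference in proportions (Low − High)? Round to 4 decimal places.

0.0533

Each SE is √(p̂(1−p̂)/n): √(0.5420·0.4580/394) = 0.02510 and √(0.1210·0.8790/977) = 0.01043.
SE(p̂₁ − p̂₂) = √(SE₁² + SE₂²) = √(0.00063001 + 0.0001087849) = 0.02718, since the two samples are independent.
At 95% confidence z* = 1.960; margin = 1.960 × 0.02718 = 0.05327.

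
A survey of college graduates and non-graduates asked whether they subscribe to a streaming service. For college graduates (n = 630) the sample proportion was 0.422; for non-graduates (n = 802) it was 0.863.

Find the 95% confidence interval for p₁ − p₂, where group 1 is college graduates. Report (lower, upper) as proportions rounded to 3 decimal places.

(-0.486, -0.396)

Each SE is √(p̂(1−p̂)/n): √(0.4220·0.5780/630) = 0.01968 and √(0.8630·0.1370/802) = 0.01214.
SE(p̂₁ − p̂₂) = √(SE₁² + SE₂²) = √(0.0003873024 + 0.0001473796) = 0.02312, since the two samples are independent.
At 95% confidence z* = 1.960; margin = 1.960 × 0.02312 = 0.04532.
The difference is 0.4220 − 0.8630 = -0.4410, so the interval is -0.4410 ± 0.04532 = (-0.486, -0.396).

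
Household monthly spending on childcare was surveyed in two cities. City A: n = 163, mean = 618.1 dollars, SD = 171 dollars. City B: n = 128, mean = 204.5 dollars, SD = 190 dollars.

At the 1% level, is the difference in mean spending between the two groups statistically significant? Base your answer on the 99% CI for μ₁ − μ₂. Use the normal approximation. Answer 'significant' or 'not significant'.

significant

SE₁ = s₁/√n₁ = 171/√163 = 13.3938; SE₂ = 190/√128 = 16.7938.
Independent samples, unequal variances: SE_diff = √(SE₁² + SE₂²) = √(179.39387844 + 282.03171844) = 21.4808.
z* = 2.576, so margin of error = 2.576 × 21.4808 = 55.3345.
Difference in means = 618.1 − 204.5 = 413.6000.
413.6000 ± 55.3345 → (358.2655, 468.9345).
The interval (358.2655, 468.9345) does not contain 0, so the difference is significant.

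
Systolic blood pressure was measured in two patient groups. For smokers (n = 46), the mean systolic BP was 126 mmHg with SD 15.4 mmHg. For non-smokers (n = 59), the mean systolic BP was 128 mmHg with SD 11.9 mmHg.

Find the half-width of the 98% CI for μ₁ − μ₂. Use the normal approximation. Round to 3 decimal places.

Standard errors of each mean: 15.4/√46 = 2.2706 and 11.9/√59 = 1.5492.
SE(x̄₁ − x̄₂) = √(2.2706² + 1.5492²) = 2.7488 for independent samples with unequal variances.
With z* = 2.326, the margin is 2.326 × 2.7488 = 6.3937.

6.394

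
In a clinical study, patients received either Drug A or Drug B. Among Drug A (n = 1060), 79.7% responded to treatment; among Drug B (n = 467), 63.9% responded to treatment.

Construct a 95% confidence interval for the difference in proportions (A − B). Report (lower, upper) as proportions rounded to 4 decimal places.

(0.1082, 0.2078)

SE₁ = √(p̂₁(1−p̂₁)/n₁) = √(0.7970·0.2030/1060) = 0.01235; SE₂ = √(0.6390·0.3610/467) = 0.02223.
Independent samples: SE of the difference = √(SE₁² + SE₂²) = √(0.0001525225 + 0.0004941729) = 0.02543.
z* for 95% confidence is 1.960, so the margin of error is 1.960 × 0.02543 = 0.04984.
Point estimate p̂₁ − p̂₂ = 0.7970 − 0.6390 = 0.1580.
0.1580 ± 0.04984 → (0.1082, 0.2078).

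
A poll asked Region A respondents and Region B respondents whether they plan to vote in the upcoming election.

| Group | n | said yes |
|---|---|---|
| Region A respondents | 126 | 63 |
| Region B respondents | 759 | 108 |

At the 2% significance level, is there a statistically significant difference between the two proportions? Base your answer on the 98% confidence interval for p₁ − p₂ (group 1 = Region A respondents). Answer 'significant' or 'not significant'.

p̂₁ = 63/126 = 0.5000 and p̂₂ = 108/759 = 0.1423.
SE₁ = √(p̂₁(1−p̂₁)/n₁) = √(0.5000·0.5000/126) = 0.04454; SE₂ = √(0.1423·0.8577/759) = 0.01268.
Independent samples: SE of the difference = √(SE₁² + SE₂²) = √(0.0019838116 + 0.0001607824) = 0.04631.
z* for 98% confidence is 2.326, so the margin of error is 2.326 × 0.04631 = 0.10772.
Point estimate p̂₁ − p̂₂ = 0.5000 − 0.1423 = 0.3577.
0.3577 ± 0.10772 → (0.24998, 0.46542).
The interval (0.24998, 0.46542) does not contain 0, so the difference is significant.

significant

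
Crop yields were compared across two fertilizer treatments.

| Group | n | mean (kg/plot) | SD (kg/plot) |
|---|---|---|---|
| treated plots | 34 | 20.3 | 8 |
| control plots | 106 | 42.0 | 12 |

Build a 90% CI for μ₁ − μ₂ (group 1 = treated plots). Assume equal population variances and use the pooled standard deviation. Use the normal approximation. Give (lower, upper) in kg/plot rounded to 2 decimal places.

(-25.32, -18.08)

Pooled variance s_p² = [33·8² + 105·12²] / (34+106−2) = 124.8696, so s_p = 11.1745.
SE_diff = s_p·√(1/n₁ + 1/n₂) = 11.1745·√(1/34 + 1/106) = 2.2024.
z* = 1.645; margin = 1.645 × 2.2024 = 3.6229.
Difference = 20.3 − 42.0 = -21.7000.
-21.7000 ± 3.6229 → (-25.32, -18.08).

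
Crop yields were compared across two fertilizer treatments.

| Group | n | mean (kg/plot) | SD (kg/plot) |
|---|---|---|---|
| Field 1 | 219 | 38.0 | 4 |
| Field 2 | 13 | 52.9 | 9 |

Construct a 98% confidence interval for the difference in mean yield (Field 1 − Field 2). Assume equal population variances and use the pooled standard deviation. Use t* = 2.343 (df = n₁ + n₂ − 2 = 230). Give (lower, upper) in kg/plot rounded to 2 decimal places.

Pooled variance s_p² = [218·4² + 12·9²] / (219+13−2) = 19.3913, so s_p = 4.4036.
SE_diff = s_p·√(1/n₁ + 1/n₂) = 4.4036·√(1/219 + 1/13) = 1.2571.
t* = 2.343; margin = 2.343 × 1.2571 = 2.9454.
Difference = 38.0 − 52.9 = -14.9000.
-14.9000 ± 2.9454 → (-17.85, -11.95).

(-17.85, -11.95)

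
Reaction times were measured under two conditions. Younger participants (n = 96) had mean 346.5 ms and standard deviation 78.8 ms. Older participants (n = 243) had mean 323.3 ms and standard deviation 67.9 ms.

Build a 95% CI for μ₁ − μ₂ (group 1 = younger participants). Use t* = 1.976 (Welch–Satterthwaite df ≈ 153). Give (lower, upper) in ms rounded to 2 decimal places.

Standard errors of each mean: 78.8/√96 = 8.0425 and 67.9/√243 = 4.3558.
SE(x̄₁ − x̄₂) = √(8.0425² + 4.3558²) = 9.1463 for independent samples with unequal variances.
With t* = 1.976, the margin is 1.976 × 9.1463 = 18.0731.
x̄₁ − x̄₂ = 346.5 − 323.3 = 23.2000; the interval is 23.2000 ± 18.0731 = (5.13, 41.27).

(5.13, 41.27)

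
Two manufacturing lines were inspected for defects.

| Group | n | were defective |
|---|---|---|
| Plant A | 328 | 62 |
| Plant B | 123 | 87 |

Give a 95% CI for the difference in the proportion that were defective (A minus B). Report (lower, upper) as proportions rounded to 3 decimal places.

(-0.609, -0.427)

Sample proportions: 62/328 = 0.1890, 87/123 = 0.7073.
Each SE is √(p̂(1−p̂)/n): √(0.1890·0.8110/328) = 0.02162 and √(0.7073·0.2927/123) = 0.04103.
SE(p̂₁ − p̂₂) = √(SE₁² + SE₂²) = √(0.0004674244 + 0.0016834609) = 0.04638, since the two samples are independent.
At 95% confidence z* = 1.960; margin = 1.960 × 0.04638 = 0.09090.
The difference is 0.1890 − 0.7073 = -0.5183, so the interval is -0.5183 ± 0.09090 = (-0.609, -0.427).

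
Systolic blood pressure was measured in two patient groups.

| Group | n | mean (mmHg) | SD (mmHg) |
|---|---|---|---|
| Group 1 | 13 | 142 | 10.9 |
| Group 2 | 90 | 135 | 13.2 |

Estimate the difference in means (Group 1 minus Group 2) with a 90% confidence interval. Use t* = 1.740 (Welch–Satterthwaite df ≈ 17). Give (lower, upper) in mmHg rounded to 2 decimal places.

(1.21, 12.79)

SE₁ = s₁/√n₁ = 10.9/√13 = 3.0231; SE₂ = 13.2/√90 = 1.3914.
Independent samples, unequal variances: SE_diff = √(SE₁² + SE₂²) = √(9.13913361 + 1.93599396) = 3.3279.
t* = 1.740, so margin of error = 1.740 × 3.3279 = 5.7905.
Difference in means = 142 − 135 = 7.0000.
7.0000 ± 5.7905 → (1.21, 12.79).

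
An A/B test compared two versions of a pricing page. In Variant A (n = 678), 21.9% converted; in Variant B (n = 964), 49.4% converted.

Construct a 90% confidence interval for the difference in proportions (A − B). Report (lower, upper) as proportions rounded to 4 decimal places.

The two standard errors are √(0.2190×0.7810/678) = 0.01588 and √(0.4940×0.5060/964) = 0.01610.
Because the samples are independent, SE_diff = √(0.01588² + 0.01610²) = 0.02261.
Using z* = 1.645 for 90%, ME = 1.645 × 0.02261 = 0.03719.
p̂₁ − p̂₂ = -0.2750; interval -0.2750 ± 0.03719 gives (-0.3122, -0.2378).

(-0.3122, -0.2378)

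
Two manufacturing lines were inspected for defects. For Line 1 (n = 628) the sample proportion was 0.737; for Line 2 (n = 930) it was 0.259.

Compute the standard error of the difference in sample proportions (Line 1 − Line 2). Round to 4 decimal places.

The two standard errors are √(0.7370×0.2630/628) = 0.01757 and √(0.2590×0.7410/930) = 0.01437.
Because the samples are independent, SE_diff = √(0.01757² + 0.01437²) = 0.02270.

0.0227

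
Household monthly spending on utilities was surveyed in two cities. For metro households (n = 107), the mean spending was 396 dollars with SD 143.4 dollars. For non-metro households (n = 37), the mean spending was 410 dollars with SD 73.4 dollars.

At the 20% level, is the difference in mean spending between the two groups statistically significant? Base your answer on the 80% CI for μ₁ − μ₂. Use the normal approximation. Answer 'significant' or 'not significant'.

not significant

Per-group SEs: s₁/√n₁ = 143.4/√107 = 13.8630, s₂/√n₂ = 73.4/√37 = 12.0669.
Unpooled SE of the difference: √(192.182769 + 145.61007561) = 18.3791.
Margin of error = z* · SE = 1.282 × 18.3791 = 23.5620.
x̄₁ − x̄₂ = 396 − 410 = -14.0000.
CI: -14.0000 ± 23.5620 = (-37.5620, 9.5620).
The interval (-37.5620, 9.5620) contains 0, so the difference is not significant.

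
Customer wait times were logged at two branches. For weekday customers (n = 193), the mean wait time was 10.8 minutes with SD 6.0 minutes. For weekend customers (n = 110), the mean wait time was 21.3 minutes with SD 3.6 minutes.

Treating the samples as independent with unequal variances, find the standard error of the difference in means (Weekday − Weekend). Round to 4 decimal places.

SE₁ = s₁/√n₁ = 6.0/√193 = 0.4319; SE₂ = 3.6/√110 = 0.3432.
Independent samples, unequal variances: SE_diff = √(SE₁² + SE₂²) = √(0.18653761 + 0.11778624) = 0.5517.

0.5517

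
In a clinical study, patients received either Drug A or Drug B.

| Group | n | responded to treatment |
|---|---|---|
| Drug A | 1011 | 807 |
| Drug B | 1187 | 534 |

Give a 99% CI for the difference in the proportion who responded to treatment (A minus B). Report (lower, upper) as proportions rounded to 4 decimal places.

First, p̂₁ = 807/1011 = 0.7982; p̂₂ = 534/1187 = 0.4499.
The two standard errors are √(0.7982×0.2018/1011) = 0.01262 and √(0.4499×0.5501/1187) = 0.01444.
Because the samples are independent, SE_diff = √(0.01262² + 0.01444²) = 0.01918.
Using z* = 2.576 for 99%, ME = 2.576 × 0.01918 = 0.04941.
p̂₁ − p̂₂ = 0.3483; interval 0.3483 ± 0.04941 gives (0.2989, 0.3977).

(0.2989, 0.3977)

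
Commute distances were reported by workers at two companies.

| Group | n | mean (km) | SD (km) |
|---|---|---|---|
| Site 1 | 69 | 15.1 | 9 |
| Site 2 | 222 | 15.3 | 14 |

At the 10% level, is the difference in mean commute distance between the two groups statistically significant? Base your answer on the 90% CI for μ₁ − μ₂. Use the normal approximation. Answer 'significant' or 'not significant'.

not significant

Standard errors of each mean: 9/√69 = 1.0835 and 14/√222 = 0.9396.
SE(x̄₁ − x̄₂) = √(1.0835² + 0.9396²) = 1.4342 for independent samples with unequal variances.
With z* = 1.645, the margin is 1.645 × 1.4342 = 2.3593.
x̄₁ − x̄₂ = 15.1 − 15.3 = -0.2000; the interval is -0.2000 ± 2.3593 = (-2.5593, 2.1593).
The interval (-2.5593, 2.1593) contains 0, so the difference is not significant.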